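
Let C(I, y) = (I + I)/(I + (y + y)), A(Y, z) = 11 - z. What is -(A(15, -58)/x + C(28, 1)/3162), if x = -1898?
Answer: 1609763/45011070 ≈ 0.035764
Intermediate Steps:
C(I, y) = 2*I/(I + 2*y) (C(I, y) = (2*I)/(I + 2*y) = 2*I/(I + 2*y))
-(A(15, -58)/x + C(28, 1)/3162) = -((11 - 1*(-58))/(-1898) + (2*28/(28 + 2*1))/3162) = -((11 + 58)*(-1/1898) + (2*28/(28 + 2))*(1/3162)) = -(69*(-1/1898) + (2*28/30)*(1/3162)) = -(-69/1898 + (2*28*(1/30))*(1/3162)) = -(-69/1898 + (28/15)*(1/3162)) = -(-69/1898 + 14/23715) = -1*(-1609763/45011070) = 1609763/45011070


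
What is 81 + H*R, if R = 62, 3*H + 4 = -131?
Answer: -2709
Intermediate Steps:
H = -45 (H = -4/3 + (⅓)*(-131) = -4/3 - 131/3 = -45)
81 + H*R = 81 - 45*62 = 81 - 2790 = -2709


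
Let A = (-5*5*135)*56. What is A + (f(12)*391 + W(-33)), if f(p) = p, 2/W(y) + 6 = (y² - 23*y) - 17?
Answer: -336362098/1825 ≈ -1.8431e+5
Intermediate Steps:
W(y) = 2/(-23 + y² - 23*y) (W(y) = 2/(-6 + ((y² - 23*y) - 17)) = 2/(-6 + (-17 + y² - 23*y)) = 2/(-23 + y² - 23*y))
A = -189000 (A = -25*135*56 = -3375*56 = -189000)
A + (f(12)*391 + W(-33)) = -189000 + (12*391 + 2/(-23 + (-33)² - 23*(-33))) = -189000 + (4692 + 2/(-23 + 1089 + 759)) = -189000 + (4692 + 2/1825) = -189000 + 8562902/1825 = -336362098/1825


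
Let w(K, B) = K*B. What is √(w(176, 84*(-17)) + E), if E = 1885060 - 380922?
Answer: √1252810 ≈ 1119.3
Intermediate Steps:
w(K, B) = B*K
E = 1504138
√(w(176, 84*(-17)) + E) = √((84*(-17))*176 + 1504138) = √(-1428*176 + 1504138) = √(-251328 + 1504138) = √1252810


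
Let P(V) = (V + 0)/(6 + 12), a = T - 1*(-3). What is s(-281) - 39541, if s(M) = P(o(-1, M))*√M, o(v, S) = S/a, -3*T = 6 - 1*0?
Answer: -39541 - 281*I*√281/18 ≈ -39541.0 - 261.69*I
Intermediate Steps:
T = -2 (T = -(6 - 1*0)/3 = -(6 + 0)/3 = -⅓*6 = -2)
a = 1 (a = -2 - 1*(-3) = -2 + 3 = 1)
o(v, S) = S (o(v, S) = S/1 = S*1 = S)
P(V) = V/18
s(M) = M^(3/2)/18 (s(M) = (M/18)*√M = M^(3/2)/18)
s(-281) - 39541 = (-281)^(3/2)/18 - 39541 = (-281*I*√281)/18 - 39541 = -281*I*√281/18 - 39541 = -39541 - 281*I*√281/18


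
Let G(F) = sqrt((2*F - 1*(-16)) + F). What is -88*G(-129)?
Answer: -88*I*sqrt(371) ≈ -1695.0*I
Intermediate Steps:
G(F) = sqrt(16 + 3*F) (G(F) = sqrt((2*F + 16) + F) = sqrt((16 + 2*F) + F) = sqrt(16 + 3*F))
-88*G(-129) = -88*sqrt(16 + 3*(-129)) = -88*sqrt(16 - 387) = -88*I*sqrt(371)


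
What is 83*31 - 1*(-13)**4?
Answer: -25988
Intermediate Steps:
83*31 - 1*(-13)**4 = 2573 - 1*28561 = 2573 - 28561 = -25988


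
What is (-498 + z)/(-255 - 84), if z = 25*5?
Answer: 373/339 ≈ 1.1003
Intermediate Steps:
z = 125
(-498 + z)/(-255 - 84) = (-498 + 125)/(-255 - 84) = -373/(-339) = -373*(-1/339) = 373/339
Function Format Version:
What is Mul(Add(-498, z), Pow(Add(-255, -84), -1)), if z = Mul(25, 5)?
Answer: Rational(373, 339) ≈ 1.1003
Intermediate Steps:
z = 125
Mul(Add(-498, z), Pow(Add(-255, -84), -1)) = Mul(Add(-498, 125), Pow(Add(-255, -84), -1)) = Mul(-373, Pow(-339, -1)) = Mul(-373, Rational(-1, 339)) = Rational(373, 339)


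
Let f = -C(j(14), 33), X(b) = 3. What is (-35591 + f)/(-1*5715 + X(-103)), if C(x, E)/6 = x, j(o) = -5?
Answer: 35561/5712 ≈ 6.2257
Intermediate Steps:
C(x, E) = 6*x
f = 30 (f = -6*(-5) = -1*(-30) = 30)
(-35591 + f)/(-1*5715 + X(-103)) = (-35591 + 30)/(-1*5715 + 3) = -35561/(-5715 + 3) = -35561/(-5712) = -35561*(-1/5712) = 35561/5712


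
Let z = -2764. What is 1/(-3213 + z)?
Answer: -1/5977 ≈ -0.00016731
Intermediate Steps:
1/(-3213 + z) = 1/(-3213 - 2764) = 1/(-5977) = -1/5977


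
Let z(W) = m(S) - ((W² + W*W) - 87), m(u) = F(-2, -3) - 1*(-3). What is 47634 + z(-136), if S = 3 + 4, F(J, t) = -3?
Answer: 10729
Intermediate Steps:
S = 7
m(u) = 0 (m(u) = -3 - 1*(-3) = -3 + 3 = 0)
z(W) = 87 - 2*W² (z(W) = 0 - ((W² + W*W) - 87) = 0 - ((W² + W²) - 87) = 0 - (2*W² - 87) = 0 - (-87 + 2*W²) = 0 + (87 - 2*W²) = 87 - 2*W²)
47634 + z(-136) = 47634 + (87 - 2*(-136)²) = 47634 + (87 - 2*18496) = 47634 + (87 - 36992) = 47634 - 36905 = 10729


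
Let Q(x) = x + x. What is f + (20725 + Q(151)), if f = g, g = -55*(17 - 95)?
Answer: 25317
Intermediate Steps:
Q(x) = 2*x
g = 4290 (g = -55*(-78) = 4290)
f = 4290
f + (20725 + Q(151)) = 4290 + (20725 + 2*151) = 4290 + (20725 + 302) = 4290 + 21027 = 25317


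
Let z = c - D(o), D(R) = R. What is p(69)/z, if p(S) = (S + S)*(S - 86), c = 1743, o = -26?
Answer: -2346/1769 ≈ -1.3262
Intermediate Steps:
p(S) = 2*S*(-86 + S) (p(S) = (2*S)*(-86 + S) = 2*S*(-86 + S))
z = 1769 (z = 1743 - 1*(-26) = 1743 + 26 = 1769)
p(69)/z = (2*69*(-86 + 69))/1769 = (2*69*(-17))*(1/1769) = -2346*1/1769 = -2346/1769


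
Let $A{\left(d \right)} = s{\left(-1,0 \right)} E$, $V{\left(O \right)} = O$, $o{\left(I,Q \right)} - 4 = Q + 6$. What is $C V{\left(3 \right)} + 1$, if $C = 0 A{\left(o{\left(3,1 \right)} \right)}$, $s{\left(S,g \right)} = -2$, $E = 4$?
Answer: $1$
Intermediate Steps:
$o{\left(I,Q \right)} = 10 + Q$ ($o{\left(I,Q \right)} = 4 + \left(Q + 6\right) = 4 + \left(6 + Q\right) = 10 + Q$)
$A{\left(d \right)} = -8$ ($A{\left(d \right)} = \left(-2\right) 4 = -8$)
$C = 0$ ($C = 0 \left(-8\right) = 0$)
$C V{\left(3 \right)} + 1 = 0 \cdot 3 + 1 = 0 + 1 = 1$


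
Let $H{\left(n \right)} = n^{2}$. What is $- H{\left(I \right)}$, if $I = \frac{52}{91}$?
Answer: $- \frac{16}{49} \approx -0.32653$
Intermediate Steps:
$I = \frac{4}{7}$ ($I = 52 \cdot \frac{1}{91} = \frac{4}{7} \approx 0.57143$)
$- H{\left(I \right)} = - \left(\frac{4}{7}\right)^{2} = \left(-1\right) \frac{16}{49} = - \frac{16}{49}$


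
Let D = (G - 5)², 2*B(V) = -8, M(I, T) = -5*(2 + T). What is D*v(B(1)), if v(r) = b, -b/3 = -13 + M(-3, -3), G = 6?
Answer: 24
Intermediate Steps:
M(I, T) = -10 - 5*T
B(V) = -4 (B(V) = (½)*(-8) = -4)
b = 24 (b = -3*(-13 + (-10 - 5*(-3))) = -3*(-13 + (-10 + 15)) = -3*(-13 + 5) = -3*(-8) = 24)
v(r) = 24
D = 1 (D = (6 - 5)² = 1² = 1)
D*v(B(1)) = 1*24 = 24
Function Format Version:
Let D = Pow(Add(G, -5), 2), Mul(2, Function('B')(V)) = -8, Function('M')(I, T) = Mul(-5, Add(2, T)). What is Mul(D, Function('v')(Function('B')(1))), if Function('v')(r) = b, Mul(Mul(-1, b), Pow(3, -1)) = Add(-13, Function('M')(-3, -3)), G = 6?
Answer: 24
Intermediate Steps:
Function('M')(I, T) = Add(-10, Mul(-5, T))
Function('B')(V) = -4 (Function('B')(V) = Mul(Rational(1, 2), -8) = -4)
b = 24 (b = Mul(-3, Add(-13, Add(-10, Mul(-5, -3)))) = Mul(-3, Add(-13, Add(-10, 15))) = Mul(-3, Add(-13, 5)) = Mul(-3, -8) = 24)
Function('v')(r) = 24
D = 1 (D = Pow(Add(6, -5), 2) = Pow(1, 2) = 1)
Mul(D, Function('v')(Function('B')(1))) = Mul(1, 24) = 24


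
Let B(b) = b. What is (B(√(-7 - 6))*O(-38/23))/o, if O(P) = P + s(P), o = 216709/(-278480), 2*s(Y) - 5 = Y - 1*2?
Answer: 6265800*I*√13/4984307 ≈ 4.5326*I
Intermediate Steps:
s(Y) = 3/2 + Y/2 (s(Y) = 5/2 + (Y - 1*2)/2 = 5/2 + (Y - 2)/2 = 5/2 + (-2 + Y)/2 = 5/2 + (-1 + Y/2) = 3/2 + Y/2)
o = -216709/278480 (o = 216709*(-1/278480) = -216709/278480 ≈ -0.77818)
O(P) = 3/2 + 3*P/2 (O(P) = P + (3/2 + P/2) = 3/2 + 3*P/2)
(B(√(-7 - 6))*O(-38/23))/o = (√(-7 - 6)*(3/2 + 3*(-38/23)/2))/(-216709/278480) = (√(-13)*(3/2 + 3*(-38*1/23)/2))*(-278480/216709) = ((I*√13)*(3/2 + (3/2)*(-38/23)))*(-278480/216709) = ((I*√13)*(3/2 - 57/23))*(-278480/216709) = ((I*√13)*(-45/46))*(-278480/216709) = -45*I*√13/46*(-278480/216709) = 6265800*I*√13/4984307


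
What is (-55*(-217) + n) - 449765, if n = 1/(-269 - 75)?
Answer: -150613521/344 ≈ -4.3783e+5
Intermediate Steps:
n = -1/344 (n = 1/(-344) = -1/344 ≈ -0.0029070)
(-55*(-217) + n) - 449765 = (-55*(-217) - 1/344) - 449765 = (11935 - 1/344) - 449765 = 4105639/344 - 449765 = -150613521/344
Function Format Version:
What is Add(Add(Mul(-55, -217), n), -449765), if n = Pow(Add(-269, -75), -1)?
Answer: Rational(-150613521, 344) ≈ -4.3783e+5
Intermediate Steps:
n = Rational(-1, 344) (n = Pow(-344, -1) = Rational(-1, 344) ≈ -0.0029070)
Add(Add(Mul(-55, -217), n), -449765) = Add(Add(Mul(-55, -217), Rational(-1, 344)), -449765) = Add(Add(11935, Rational(-1, 344)), -449765) = Add(Rational(4105639, 344), -449765) = Rational(-150613521, 344)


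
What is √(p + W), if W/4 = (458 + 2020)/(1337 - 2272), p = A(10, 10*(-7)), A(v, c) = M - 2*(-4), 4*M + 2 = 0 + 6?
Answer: I*√1399695/935 ≈ 1.2653*I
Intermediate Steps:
M = 1 (M = -½ + (0 + 6)/4 = -½ + (¼)*6 = -½ + 3/2 = 1)
A(v, c) = 9 (A(v, c) = 1 - 2*(-4) = 1 + 8 = 9)
p = 9
W = -9912/935 (W = 4*((458 + 2020)/(1337 - 2272)) = 4*(2478/(-935)) = 4*(2478*(-1/935)) = 4*(-2478/935) = -9912/935 ≈ -10.601)
√(p + W) = √(9 - 9912/935) = √(-1497/935) = I*√1399695/935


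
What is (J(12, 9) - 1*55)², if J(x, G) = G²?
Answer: 676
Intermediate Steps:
(J(12, 9) - 1*55)² = (9² - 1*55)² = (81 - 55)² = 26² = 676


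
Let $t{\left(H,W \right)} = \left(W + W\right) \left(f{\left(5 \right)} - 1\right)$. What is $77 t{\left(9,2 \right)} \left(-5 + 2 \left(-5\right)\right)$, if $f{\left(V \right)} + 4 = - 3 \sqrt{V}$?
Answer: $23100 + 13860 \sqrt{5} \approx 54092.0$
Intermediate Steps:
$f{\left(V \right)} = -4 - 3 \sqrt{V}$
$t{\left(H,W \right)} = 2 W \left(-5 - 3 \sqrt{5}\right)$ ($t{\left(H,W \right)} = \left(W + W\right) \left(\left(-4 - 3 \sqrt{5}\right) - 1\right) = 2 W \left(-5 - 3 \sqrt{5}\right)$)
$77 t{\left(9,2 \right)} \left(-5 + 2 \left(-5\right)\right) = 77 \left(\left(-2\right) 2 \left(5 + 3 \sqrt{5}\right)\right) \left(-5 + 2 \left(-5\right)\right) = 77 \left(-20 - 12 \sqrt{5}\right) \left(-5 - 10\right) = \left(-1540 - 924 \sqrt{5}\right) \left(-15\right) = 23100 + 13860 \sqrt{5}$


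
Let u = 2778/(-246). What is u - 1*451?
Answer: -18954/41 ≈ -462.29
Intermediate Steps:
u = -463/41 (u = 2778*(-1/246) = -463/41 ≈ -11.293)
u - 1*451 = -463/41 - 1*451 = -463/41 - 451 = -18954/41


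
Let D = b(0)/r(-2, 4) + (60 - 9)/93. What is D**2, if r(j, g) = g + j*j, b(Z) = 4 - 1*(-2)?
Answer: 25921/15376 ≈ 1.6858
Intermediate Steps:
b(Z) = 6 (b(Z) = 4 + 2 = 6)
r(j, g) = g + j**2
D = 161/124 (D = 6/(4 + (-2)**2) + (60 - 9)/93 = 6/(4 + 4) + 51*(1/93) = 6/8 + 17/31 = 6*(1/8) + 17/31 = 3/4 + 17/31 = 161/124 ≈ 1.2984)
D**2 = (161/124)**2 = 25921/15376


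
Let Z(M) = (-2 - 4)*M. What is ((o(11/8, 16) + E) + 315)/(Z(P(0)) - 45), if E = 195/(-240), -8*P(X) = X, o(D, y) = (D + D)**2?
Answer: -143/20 ≈ -7.1500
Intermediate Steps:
o(D, y) = 4*D**2 (o(D, y) = (2*D)**2 = 4*D**2)
P(X) = -X/8
Z(M) = -6*M
E = -13/16 (E = 195*(-1/240) = -13/16 ≈ -0.81250)
((o(11/8, 16) + E) + 315)/(Z(P(0)) - 45) = ((4*(11/8)**2 - 13/16) + 315)/(-(-3)*0/4 - 45) = ((4*(11*(1/8))**2 - 13/16) + 315)/(-6*0 - 45) = ((4*(11/8)**2 - 13/16) + 315)/(0 - 45) = ((4*(121/64) - 13/16) + 315)/(-45) = ((121/16 - 13/16) + 315)*(-1/45) = (27/4 + 315)*(-1/45) = (1287/4)*(-1/45) = -143/20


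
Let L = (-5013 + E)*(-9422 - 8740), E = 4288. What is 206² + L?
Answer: 13209886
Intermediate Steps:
L = 13167450 (L = (-5013 + 4288)*(-9422 - 8740) = -725*(-18162) = 13167450)
206² + L = 206² + 13167450 = 42436 + 13167450 = 13209886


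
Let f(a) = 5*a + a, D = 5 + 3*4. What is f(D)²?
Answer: 10404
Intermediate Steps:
D = 17 (D = 5 + 12 = 17)
f(a) = 6*a
f(D)² = (6*17)² = 102² = 10404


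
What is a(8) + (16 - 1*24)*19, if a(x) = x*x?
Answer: -88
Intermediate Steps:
a(x) = x²
a(8) + (16 - 1*24)*19 = 8² + (16 - 1*24)*19 = 64 + (16 - 24)*19 = 64 - 8*19 = 64 - 152 = -88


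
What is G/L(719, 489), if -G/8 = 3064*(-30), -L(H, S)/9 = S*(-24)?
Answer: 30640/4401 ≈ 6.9621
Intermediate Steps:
L(H, S) = 216*S (L(H, S) = -9*S*(-24) = -(-216)*S = 216*S)
G = 735360 (G = -24512*(-30) = -8*(-91920) = 735360)
G/L(719, 489) = 735360/((216*489)) = 735360/105624 = 735360*(1/105624) = 30640/4401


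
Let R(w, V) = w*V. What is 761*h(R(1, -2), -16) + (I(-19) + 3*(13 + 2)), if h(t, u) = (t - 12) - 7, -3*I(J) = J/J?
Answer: -47809/3 ≈ -15936.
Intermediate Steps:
I(J) = -⅓ (I(J) = -J/(3*J) = -⅓*1 = -⅓)
R(w, V) = V*w
h(t, u) = -19 + t (h(t, u) = (-12 + t) - 7 = -19 + t)
761*h(R(1, -2), -16) + (I(-19) + 3*(13 + 2)) = 761*(-19 - 2*1) + (-⅓ + 3*(13 + 2)) = 761*(-19 - 2) + (-⅓ + 3*15) = 761*(-21) + (-⅓ + 45) = -15981 + 134/3 = -47809/3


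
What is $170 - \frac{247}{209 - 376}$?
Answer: $\frac{28637}{167} \approx 171.48$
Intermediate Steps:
$170 - \frac{247}{209 - 376} = 170 - \frac{247}{-167} = 170 - - \frac{247}{167} = 170 + \frac{247}{167} = \frac{28637}{167}$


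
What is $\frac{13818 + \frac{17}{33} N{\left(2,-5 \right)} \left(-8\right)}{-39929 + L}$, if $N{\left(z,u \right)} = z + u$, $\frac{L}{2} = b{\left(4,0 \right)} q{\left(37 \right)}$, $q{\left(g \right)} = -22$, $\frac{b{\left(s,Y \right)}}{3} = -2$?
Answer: $- \frac{152134}{436315} \approx -0.34868$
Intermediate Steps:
$b{\left(s,Y \right)} = -6$ ($b{\left(s,Y \right)} = 3 \left(-2\right) = -6$)
$L = 264$ ($L = 2 \left(\left(-6\right) \left(-22\right)\right) = 2 \cdot 132 = 264$)
$N{\left(z,u \right)} = u + z$
$\frac{13818 + \frac{17}{33} N{\left(2,-5 \right)} \left(-8\right)}{-39929 + L} = \frac{13818 + \frac{17}{33} \left(-5 + 2\right) \left(-8\right)}{-39929 + 264} = \frac{13818 + 17 \cdot \frac{1}{33} \left(-3\right) \left(-8\right)}{-39665} = \left(13818 + \frac{17}{33} \left(-3\right) \left(-8\right)\right) \left(- \frac{1}{39665}\right) = \left(13818 - - \frac{136}{11}\right) \left(- \frac{1}{39665}\right) = \left(13818 + \frac{136}{11}\right) \left(- \frac{1}{39665}\right) = \frac{152134}{11} \left(- \frac{1}{39665}\right) = - \frac{152134}{436315}$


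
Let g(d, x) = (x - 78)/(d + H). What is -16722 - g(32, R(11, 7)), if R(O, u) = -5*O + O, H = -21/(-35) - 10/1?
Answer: -1888976/113 ≈ -16717.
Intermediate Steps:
H = -47/5 (H = -21*(-1/35) - 10*1 = 3/5 - 10 = -47/5 ≈ -9.4000)
R(O, u) = -4*O
g(d, x) = (-78 + x)/(-47/5 + d) (g(d, x) = (x - 78)/(d - 47/5) = (-78 + x)/(-47/5 + d))
-16722 - g(32, R(11, 7)) = -16722 - 5*(-78 - 4*11)/(-47 + 5*32) = -16722 - 5*(-78 - 44)/(-47 + 160) = -16722 - 5*(-122)/113 = -16722 - 1*(-610/113) = -16722 + 610/113 = -1888976/113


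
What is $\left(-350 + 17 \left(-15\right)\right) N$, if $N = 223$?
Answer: $-134915$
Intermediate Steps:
$\left(-350 + 17 \left(-15\right)\right) N = \left(-350 + 17 \left(-15\right)\right) 223 = \left(-350 - 255\right) 223 = \left(-605\right) 223 = -134915$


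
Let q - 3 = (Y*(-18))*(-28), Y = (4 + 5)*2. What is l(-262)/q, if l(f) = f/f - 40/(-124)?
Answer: 41/281325 ≈ 0.00014574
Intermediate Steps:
Y = 18 (Y = 9*2 = 18)
l(f) = 41/31 (l(f) = 1 - 40*(-1/124) = 1 + 10/31 = 41/31)
q = 9075 (q = 3 + (18*(-18))*(-28) = 3 - 324*(-28) = 3 + 9072 = 9075)
l(-262)/q = (41/31)/9075 = (41/31)*(1/9075) = 41/281325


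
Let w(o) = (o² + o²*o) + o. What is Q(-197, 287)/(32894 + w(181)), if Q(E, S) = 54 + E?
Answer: -143/5995577 ≈ -2.3851e-5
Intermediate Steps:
w(o) = o + o² + o³ (w(o) = (o² + o³) + o = o + o² + o³)
Q(-197, 287)/(32894 + w(181)) = (54 - 197)/(32894 + 181*(1 + 181 + 181²)) = -143/(32894 + 181*(1 + 181 + 32761)) = -143/(32894 + 181*32943) = -143/(32894 + 5962683) = -143/5995577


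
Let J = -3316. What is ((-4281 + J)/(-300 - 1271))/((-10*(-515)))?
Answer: 7597/8090650 ≈ 0.00093899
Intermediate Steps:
((-4281 + J)/(-300 - 1271))/((-10*(-515))) = ((-4281 - 3316)/(-300 - 1271))/((-10*(-515))) = -7597/(-1571)/5150 = -7597*(-1/1571)*(1/5150) = (7597/1571)*(1/5150) = 7597/8090650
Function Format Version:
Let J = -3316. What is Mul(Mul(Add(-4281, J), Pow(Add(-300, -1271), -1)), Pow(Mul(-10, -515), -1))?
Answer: Rational(7597, 8090650) ≈ 0.00093899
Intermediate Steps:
Mul(Mul(Add(-4281, J), Pow(Add(-300, -1271), -1)), Pow(Mul(-10, -515), -1)) = Mul(Mul(Add(-4281, -3316), Pow(Add(-300, -1271), -1)), Pow(Mul(-10, -515), -1)) = Mul(Mul(-7597, Pow(-1571, -1)), Pow(5150, -1)) = Mul(Mul(-7597, Rational(-1, 1571)), Rational(1, 5150)) = Mul(Rational(7597, 1571), Rational(1, 5150)) = Rational(7597, 8090650)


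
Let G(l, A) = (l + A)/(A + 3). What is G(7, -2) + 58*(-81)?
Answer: -4693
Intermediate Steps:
G(l, A) = (A + l)/(3 + A)
G(7, -2) + 58*(-81) = (-2 + 7)/(3 - 2) + 58*(-81) = 5/1 - 4698 = 1*5 - 4698 = 5 - 4698 = -4693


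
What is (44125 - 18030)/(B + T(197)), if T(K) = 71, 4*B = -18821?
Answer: -104380/18537 ≈ -5.6309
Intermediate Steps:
B = -18821/4 (B = (¼)*(-18821) = -18821/4 ≈ -4705.3)
(44125 - 18030)/(B + T(197)) = (44125 - 18030)/(-18821/4 + 71) = 26095/(-18537/4) = 26095*(-4/18537) = -104380/18537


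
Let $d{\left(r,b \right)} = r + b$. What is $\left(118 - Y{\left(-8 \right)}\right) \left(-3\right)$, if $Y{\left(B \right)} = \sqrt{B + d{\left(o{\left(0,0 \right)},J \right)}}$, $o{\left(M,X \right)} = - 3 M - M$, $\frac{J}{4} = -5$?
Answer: $-354 + 6 i \sqrt{7} \approx -354.0 + 15.875 i$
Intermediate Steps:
$J = -20$ ($J = 4 \left(-5\right) = -20$)
$o{\left(M,X \right)} = - 4 M$
$d{\left(r,b \right)} = b + r$
$Y{\left(B \right)} = \sqrt{-20 + B}$ ($Y{\left(B \right)} = \sqrt{B - 20} = \sqrt{-20 + B}$)
$\left(118 - Y{\left(-8 \right)}\right) \left(-3\right) = \left(118 - \sqrt{-20 - 8}\right) \left(-3\right) = \left(118 - \sqrt{-28}\right) \left(-3\right) = \left(118 - 2 i \sqrt{7}\right) \left(-3\right) = -354 + 6 i \sqrt{7}$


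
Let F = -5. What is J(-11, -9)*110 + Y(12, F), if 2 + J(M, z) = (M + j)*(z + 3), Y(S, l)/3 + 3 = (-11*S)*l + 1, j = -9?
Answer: 14954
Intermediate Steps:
Y(S, l) = -6 - 33*S*l (Y(S, l) = -9 + 3*((-11*S)*l + 1) = -9 + 3*(-11*S*l + 1) = -9 + 3*(1 - 11*S*l) = -9 + (3 - 33*S*l) = -6 - 33*S*l)
J(M, z) = -2 + (-9 + M)*(3 + z) (J(M, z) = -2 + (M - 9)*(z + 3) = -2 + (-9 + M)*(3 + z))
J(-11, -9)*110 + Y(12, F) = (-29 - 9*(-9) + 3*(-11) - 11*(-9))*110 + (-6 - 33*12*(-5)) = (-29 + 81 - 33 + 99)*110 + (-6 + 1980) = 118*110 + 1974 = 12980 + 1974 = 14954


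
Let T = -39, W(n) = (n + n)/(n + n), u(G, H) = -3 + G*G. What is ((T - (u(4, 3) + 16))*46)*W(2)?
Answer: -3128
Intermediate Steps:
u(G, H) = -3 + G²
W(n) = 1 (W(n) = (2*n)/((2*n)) = (2*n)*(1/(2*n)) = 1)
((T - (u(4, 3) + 16))*46)*W(2) = ((-39 - ((-3 + 4²) + 16))*46)*1 = ((-39 - ((-3 + 16) + 16))*46)*1 = ((-39 - (13 + 16))*46)*1 = ((-39 - 1*29)*46)*1 = ((-39 - 29)*46)*1 = -68*46*1 = -3128*1 = -3128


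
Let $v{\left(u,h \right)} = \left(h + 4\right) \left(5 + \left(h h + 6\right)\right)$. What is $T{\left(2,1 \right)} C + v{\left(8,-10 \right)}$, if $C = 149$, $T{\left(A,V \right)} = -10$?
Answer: $-2156$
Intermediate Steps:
$v{\left(u,h \right)} = \left(4 + h\right) \left(11 + h^{2}\right)$ ($v{\left(u,h \right)} = \left(4 + h\right) \left(5 + \left(h^{2} + 6\right)\right) = \left(4 + h\right) \left(5 + \left(6 + h^{2}\right)\right) = \left(4 + h\right) \left(11 + h^{2}\right)$)
$T{\left(2,1 \right)} C + v{\left(8,-10 \right)} = \left(-10\right) 149 + \left(44 + \left(-10\right)^{3} + 4 \left(-10\right)^{2} + 11 \left(-10\right)\right) = -1490 + \left(44 - 1000 + 4 \cdot 100 - 110\right) = -1490 + \left(44 - 1000 + 400 - 110\right) = -1490 - 666 = -2156$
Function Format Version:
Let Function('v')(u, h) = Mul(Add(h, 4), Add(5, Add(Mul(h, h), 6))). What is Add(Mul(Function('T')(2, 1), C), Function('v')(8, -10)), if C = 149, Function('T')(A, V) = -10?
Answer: -2156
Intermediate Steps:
Function('v')(u, h) = Mul(Add(4, h), Add(11, Pow(h, 2))) (Function('v')(u, h) = Mul(Add(4, h), Add(5, Add(Pow(h, 2), 6))) = Mul(Add(4, h), Add(5, Add(6, Pow(h, 2)))) = Mul(Add(4, h), Add(11, Pow(h, 2))))
Add(Mul(Function('T')(2, 1), C), Function('v')(8, -10)) = Add(Mul(-10, 149), Add(44, Pow(-10, 3), Mul(4, Pow(-10, 2)), Mul(11, -10))) = Add(-1490, Add(44, -1000, Mul(4, 100), -110)) = Add(-1490, Add(44, -1000, 400, -110)) = Add(-1490, -666) = -2156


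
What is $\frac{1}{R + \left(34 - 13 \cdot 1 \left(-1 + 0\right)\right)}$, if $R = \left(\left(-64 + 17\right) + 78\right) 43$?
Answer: $\frac{1}{1380} \approx 0.00072464$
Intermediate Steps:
$R = 1333$ ($R = \left(-47 + 78\right) 43 = 31 \cdot 43 = 1333$)
$\frac{1}{R + \left(34 - 13 \cdot 1 \left(-1 + 0\right)\right)} = \frac{1}{1333 + \left(34 - 13 \cdot 1 \left(-1 + 0\right)\right)} = \frac{1}{1333 + \left(34 - 13 \cdot 1 \left(-1\right)\right)} = \frac{1}{1333 + \left(34 - -13\right)} = \frac{1}{1333 + \left(34 + 13\right)} = \frac{1}{1333 + 47} = \frac{1}{1380}$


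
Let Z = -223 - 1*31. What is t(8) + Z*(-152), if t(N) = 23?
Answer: 38631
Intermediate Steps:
Z = -254 (Z = -223 - 31 = -254)
t(8) + Z*(-152) = 23 - 254*(-152) = 23 + 38608 = 38631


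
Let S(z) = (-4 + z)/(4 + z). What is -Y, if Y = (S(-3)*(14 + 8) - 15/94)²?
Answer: -209989081/8836 ≈ -23765.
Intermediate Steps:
S(z) = (-4 + z)/(4 + z)
Y = 209989081/8836 (Y = (((-4 - 3)/(4 - 3))*(14 + 8) - 15/94)² = ((-7/1)*22 - 15*1/94)² = ((1*(-7))*22 - 15/94)² = (-7*22 - 15/94)² = (-154 - 15/94)² = (-14491/94)² = 209989081/8836 ≈ 23765.)
-Y = -1*209989081/8836 = -209989081/8836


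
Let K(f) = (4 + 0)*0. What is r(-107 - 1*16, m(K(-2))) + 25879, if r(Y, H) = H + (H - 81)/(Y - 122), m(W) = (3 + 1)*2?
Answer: 6342388/245 ≈ 25887.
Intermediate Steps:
K(f) = 0 (K(f) = 4*0 = 0)
m(W) = 8 (m(W) = 4*2 = 8)
r(Y, H) = H + (-81 + H)/(-122 + Y)
r(-107 - 1*16, m(K(-2))) + 25879 = (-81 - 121*8 + 8*(-107 - 1*16))/(-122 + (-107 - 1*16)) + 25879 = (-81 - 968 + 8*(-107 - 16))/(-122 + (-107 - 16)) + 25879 = (-81 - 968 + 8*(-123))/(-122 - 123) + 25879 = (-81 - 968 - 984)/(-245) + 25879 = -1/245*(-2033) + 25879 = 2033/245 + 25879 = 6342388/245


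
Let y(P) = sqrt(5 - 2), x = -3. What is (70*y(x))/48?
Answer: 35*sqrt(3)/24 ≈ 2.5259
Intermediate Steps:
y(P) = sqrt(3)
(70*y(x))/48 = (70*sqrt(3))/48 = (70*sqrt(3))*(1/48) = 35*sqrt(3)/24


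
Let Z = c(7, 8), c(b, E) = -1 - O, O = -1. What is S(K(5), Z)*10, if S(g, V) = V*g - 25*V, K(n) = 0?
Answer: 0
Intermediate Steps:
c(b, E) = 0 (c(b, E) = -1 - 1*(-1) = -1 + 1 = 0)
Z = 0
S(g, V) = -25*V + V*g
S(K(5), Z)*10 = (0*(-25 + 0))*10 = (0*(-25))*10 = 0*10 = 0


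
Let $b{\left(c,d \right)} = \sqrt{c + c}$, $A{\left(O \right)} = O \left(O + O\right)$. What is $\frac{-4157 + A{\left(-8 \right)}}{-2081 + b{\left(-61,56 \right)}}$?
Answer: $\frac{2794783}{1443561} + \frac{1343 i \sqrt{122}}{1443561} \approx 1.936 + 0.010276 i$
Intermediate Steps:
$A{\left(O \right)} = 2 O^{2}$ ($A{\left(O \right)} = O 2 O = 2 O^{2}$)
$b{\left(c,d \right)} = \sqrt{2} \sqrt{c}$ ($b{\left(c,d \right)} = \sqrt{2 c} = \sqrt{2} \sqrt{c}$)
$\frac{-4157 + A{\left(-8 \right)}}{-2081 + b{\left(-61,56 \right)}} = \frac{-4157 + 2 \left(-8\right)^{2}}{-2081 + \sqrt{2} \sqrt{-61}} = \frac{-4157 + 2 \cdot 64}{-2081 + \sqrt{2} i \sqrt{61}} = \frac{-4157 + 128}{-2081 + i \sqrt{122}} = - \frac{4029}{-2081 + i \sqrt{122}}$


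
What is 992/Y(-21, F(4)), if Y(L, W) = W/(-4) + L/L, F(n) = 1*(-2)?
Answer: 1984/3 ≈ 661.33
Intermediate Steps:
F(n) = -2
Y(L, W) = 1 - W/4 (Y(L, W) = W*(-¼) + 1 = -W/4 + 1 = 1 - W/4)
992/Y(-21, F(4)) = 992/(1 - ¼*(-2)) = 992/(1 + ½) = 992/(3/2) = 992*(⅔) = 1984/3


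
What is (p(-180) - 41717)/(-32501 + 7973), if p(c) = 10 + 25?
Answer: 6947/4088 ≈ 1.6994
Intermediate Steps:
p(c) = 35
(p(-180) - 41717)/(-32501 + 7973) = (35 - 41717)/(-32501 + 7973) = -41682/(-24528) = -41682*(-1/24528) = 6947/4088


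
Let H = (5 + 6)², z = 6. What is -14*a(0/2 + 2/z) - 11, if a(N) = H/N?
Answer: -5093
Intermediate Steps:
H = 121 (H = 11² = 121)
a(N) = 121/N
-14*a(0/2 + 2/z) - 11 = -1694/(0/2 + 2/6) - 11 = -1694/(0*(½) + 2*(⅙)) - 11 = -1694/(0 + ⅓) - 11 = -1694/⅓ - 11 = -1694*3 - 11 = -14*363 - 11 = -5082 - 11 = -5093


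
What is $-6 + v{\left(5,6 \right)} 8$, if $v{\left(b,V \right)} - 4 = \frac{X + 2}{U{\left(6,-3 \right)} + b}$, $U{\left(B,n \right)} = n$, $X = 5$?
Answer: $54$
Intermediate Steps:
$v{\left(b,V \right)} = 4 + \frac{7}{-3 + b}$ ($v{\left(b,V \right)} = 4 + \frac{5 + 2}{-3 + b} = 4 + \frac{7}{-3 + b}$)
$-6 + v{\left(5,6 \right)} 8 = -6 + \frac{-5 + 4 \cdot 5}{-3 + 5} \cdot 8 = -6 + \frac{-5 + 20}{2} \cdot 8 = -6 + \frac{1}{2} \cdot 15 \cdot 8 = -6 + \frac{15}{2} \cdot 8 = -6 + 60 = 54$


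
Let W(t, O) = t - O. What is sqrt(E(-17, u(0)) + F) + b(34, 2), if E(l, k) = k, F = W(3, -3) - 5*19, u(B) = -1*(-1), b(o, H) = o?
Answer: 34 + 2*I*sqrt(22) ≈ 34.0 + 9.3808*I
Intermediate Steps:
u(B) = 1
F = -89 (F = (3 - 1*(-3)) - 5*19 = (3 + 3) - 95 = 6 - 95 = -89)
sqrt(E(-17, u(0)) + F) + b(34, 2) = sqrt(1 - 89) + 34 = sqrt(-88) + 34 = 2*I*sqrt(22) + 34 = 34 + 2*I*sqrt(22)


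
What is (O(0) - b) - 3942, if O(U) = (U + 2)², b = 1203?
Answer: -5141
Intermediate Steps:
O(U) = (2 + U)²
(O(0) - b) - 3942 = ((2 + 0)² - 1*1203) - 3942 = (2² - 1203) - 3942 = (4 - 1203) - 3942 = -1199 - 3942 = -5141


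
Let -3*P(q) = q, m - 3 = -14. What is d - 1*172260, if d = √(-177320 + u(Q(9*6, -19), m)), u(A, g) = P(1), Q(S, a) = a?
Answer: -172260 + I*√1595883/3 ≈ -1.7226e+5 + 421.09*I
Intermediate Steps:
m = -11 (m = 3 - 14 = -11)
P(q) = -q/3
u(A, g) = -⅓ (u(A, g) = -⅓*1 = -⅓)
d = I*√1595883/3 (d = √(-177320 - ⅓) = √(-531961/3) = I*√1595883/3 ≈ 421.09*I)
d - 1*172260 = I*√1595883/3 - 1*172260 = I*√1595883/3 - 172260 = -172260 + I*√1595883/3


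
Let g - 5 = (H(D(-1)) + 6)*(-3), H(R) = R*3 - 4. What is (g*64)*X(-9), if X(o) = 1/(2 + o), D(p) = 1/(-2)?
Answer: -32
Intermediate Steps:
D(p) = -½
H(R) = -4 + 3*R (H(R) = 3*R - 4 = -4 + 3*R)
g = 7/2 (g = 5 + ((-4 + 3*(-½)) + 6)*(-3) = 5 + ((-4 - 3/2) + 6)*(-3) = 5 + (-11/2 + 6)*(-3) = 5 + (½)*(-3) = 5 - 3/2 = 7/2 ≈ 3.5000)
(g*64)*X(-9) = ((7/2)*64)/(2 - 9) = 224/(-7) = 224*(-⅐) = -32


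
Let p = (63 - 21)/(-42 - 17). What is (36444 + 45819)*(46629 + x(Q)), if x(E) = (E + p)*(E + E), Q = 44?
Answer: 244803417969/59 ≈ 4.1492e+9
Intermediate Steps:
p = -42/59 (p = 42/(-59) = 42*(-1/59) = -42/59 ≈ -0.71186)
x(E) = 2*E*(-42/59 + E) (x(E) = (E - 42/59)*(E + E) = (-42/59 + E)*(2*E) = 2*E*(-42/59 + E))
(36444 + 45819)*(46629 + x(Q)) = (36444 + 45819)*(46629 + (2/59)*44*(-42 + 59*44)) = 82263*(46629 + (2/59)*44*(-42 + 2596)) = 82263*(46629 + (2/59)*44*2554) = 82263*(46629 + 224752/59) = 82263*(2975863/59) = 244803417969/59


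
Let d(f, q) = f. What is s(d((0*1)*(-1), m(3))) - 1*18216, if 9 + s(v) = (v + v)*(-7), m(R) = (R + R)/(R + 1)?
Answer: -18225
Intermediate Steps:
m(R) = 2*R/(1 + R) (m(R) = (2*R)/(1 + R) = 2*R/(1 + R))
s(v) = -9 - 14*v (s(v) = -9 + (v + v)*(-7) = -9 + (2*v)*(-7) = -9 - 14*v)
s(d((0*1)*(-1), m(3))) - 1*18216 = (-9 - 14*0*1*(-1)) - 1*18216 = (-9 - 0*(-1)) - 18216 = (-9 - 14*0) - 18216 = (-9 + 0) - 18216 = -9 - 18216 = -18225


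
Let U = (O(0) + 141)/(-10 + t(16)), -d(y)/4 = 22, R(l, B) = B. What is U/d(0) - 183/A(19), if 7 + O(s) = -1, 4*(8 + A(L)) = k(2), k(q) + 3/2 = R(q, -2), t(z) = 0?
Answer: 1297763/62480 ≈ 20.771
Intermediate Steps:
k(q) = -7/2 (k(q) = -3/2 - 2 = -7/2)
d(y) = -88 (d(y) = -4*22 = -88)
A(L) = -71/8 (A(L) = -8 + (1/4)*(-7/2) = -8 - 7/8 = -71/8)
O(s) = -8 (O(s) = -7 - 1 = -8)
U = -133/10 (U = (-8 + 141)/(-10 + 0) = 133/(-10) = 133*(-1/10) = -133/10 ≈ -13.300)
U/d(0) - 183/A(19) = -133/10/(-88) - 183/(-71/8) = -133/10*(-1/88) - 183*(-8/71) = 133/880 + 1464/71 = 1297763/62480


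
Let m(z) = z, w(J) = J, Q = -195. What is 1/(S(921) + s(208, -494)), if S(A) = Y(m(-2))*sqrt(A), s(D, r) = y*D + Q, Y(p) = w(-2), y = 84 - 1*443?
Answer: -74867/5605064005 + 2*sqrt(921)/5605064005 ≈ -1.3346e-5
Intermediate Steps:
y = -359 (y = 84 - 443 = -359)
Y(p) = -2
s(D, r) = -195 - 359*D (s(D, r) = -359*D - 195 = -195 - 359*D)
S(A) = -2*sqrt(A)
1/(S(921) + s(208, -494)) = 1/(-2*sqrt(921) + (-195 - 359*208)) = 1/(-2*sqrt(921) + (-195 - 74672)) = 1/(-2*sqrt(921) - 74867) = 1/(-74867 - 2*sqrt(921))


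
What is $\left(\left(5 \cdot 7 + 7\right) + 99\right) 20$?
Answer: $2820$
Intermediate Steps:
$\left(\left(5 \cdot 7 + 7\right) + 99\right) 20 = \left(\left(35 + 7\right) + 99\right) 20 = \left(42 + 99\right) 20 = 141 \cdot 20 = 2820$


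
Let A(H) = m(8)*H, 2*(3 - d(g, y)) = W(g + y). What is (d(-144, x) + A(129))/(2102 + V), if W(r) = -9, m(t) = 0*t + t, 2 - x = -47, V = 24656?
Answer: 2079/53516 ≈ 0.038848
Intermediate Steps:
x = 49 (x = 2 - 1*(-47) = 2 + 47 = 49)
m(t) = t (m(t) = 0 + t = t)
d(g, y) = 15/2 (d(g, y) = 3 - ½*(-9) = 3 + 9/2 = 15/2)
A(H) = 8*H
(d(-144, x) + A(129))/(2102 + V) = (15/2 + 8*129)/(2102 + 24656) = (15/2 + 1032)/26758 = (2079/2)*(1/26758) = 2079/53516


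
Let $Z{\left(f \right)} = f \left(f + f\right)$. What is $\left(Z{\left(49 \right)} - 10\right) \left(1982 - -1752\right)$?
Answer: $17893328$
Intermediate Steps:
$Z{\left(f \right)} = 2 f^{2}$ ($Z{\left(f \right)} = f 2 f = 2 f^{2}$)
$\left(Z{\left(49 \right)} - 10\right) \left(1982 - -1752\right) = \left(2 \cdot 49^{2} - 10\right) \left(1982 - -1752\right) = \left(2 \cdot 2401 - 10\right) \left(1982 + 1752\right) = \left(4802 - 10\right) 3734 = 4792 \cdot 3734 = 17893328$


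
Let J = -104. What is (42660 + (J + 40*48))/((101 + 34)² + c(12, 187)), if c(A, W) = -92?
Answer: 44476/18133 ≈ 2.4528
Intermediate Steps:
(42660 + (J + 40*48))/((101 + 34)² + c(12, 187)) = (42660 + (-104 + 40*48))/((101 + 34)² - 92) = (42660 + (-104 + 1920))/(135² - 92) = (42660 + 1816)/(18225 - 92) = 44476/18133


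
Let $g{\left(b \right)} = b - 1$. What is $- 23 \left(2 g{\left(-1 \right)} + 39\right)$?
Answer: $-805$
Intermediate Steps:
$g{\left(b \right)} = -1 + b$ ($g{\left(b \right)} = b - 1 = -1 + b$)
$- 23 \left(2 g{\left(-1 \right)} + 39\right) = - 23 \left(2 \left(-1 - 1\right) + 39\right) = - 23 \left(2 \left(-2\right) + 39\right) = - 23 \left(-4 + 39\right) = \left(-23\right) 35 = -805$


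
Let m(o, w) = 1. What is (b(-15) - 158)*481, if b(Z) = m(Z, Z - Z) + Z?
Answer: -82732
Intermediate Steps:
b(Z) = 1 + Z
(b(-15) - 158)*481 = ((1 - 15) - 158)*481 = (-14 - 158)*481 = -172*481 = -82732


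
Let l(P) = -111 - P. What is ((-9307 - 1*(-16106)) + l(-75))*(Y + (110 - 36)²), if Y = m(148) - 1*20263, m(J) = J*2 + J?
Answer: -97001709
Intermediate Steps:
m(J) = 3*J (m(J) = 2*J + J = 3*J)
Y = -19819 (Y = 3*148 - 1*20263 = 444 - 20263 = -19819)
((-9307 - 1*(-16106)) + l(-75))*(Y + (110 - 36)²) = ((-9307 - 1*(-16106)) + (-111 - 1*(-75)))*(-19819 + (110 - 36)²) = ((-9307 + 16106) + (-111 + 75))*(-19819 + 74²) = (6799 - 36)*(-19819 + 5476) = 6763*(-14343) = -97001709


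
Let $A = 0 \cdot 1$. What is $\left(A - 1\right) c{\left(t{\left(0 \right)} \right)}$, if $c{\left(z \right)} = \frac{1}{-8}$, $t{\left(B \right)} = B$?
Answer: $\frac{1}{8} \approx 0.125$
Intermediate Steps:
$A = 0$
$c{\left(z \right)} = - \frac{1}{8}$
$\left(A - 1\right) c{\left(t{\left(0 \right)} \right)} = \left(0 - 1\right) \left(- \frac{1}{8}\right) = \left(-1\right) \left(- \frac{1}{8}\right) = \frac{1}{8}$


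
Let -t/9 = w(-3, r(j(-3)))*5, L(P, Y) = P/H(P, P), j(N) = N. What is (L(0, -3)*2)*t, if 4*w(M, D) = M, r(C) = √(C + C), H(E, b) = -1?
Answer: 0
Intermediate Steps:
r(C) = √2*√C (r(C) = √(2*C) = √2*√C)
w(M, D) = M/4
L(P, Y) = -P (L(P, Y) = P/(-1) = P*(-1) = -P)
t = 135/4 (t = -9*(¼)*(-3)*5 = -(-27)*5/4 = -9*(-15/4) = 135/4 ≈ 33.750)
(L(0, -3)*2)*t = (-1*0*2)*(135/4) = (0*2)*(135/4) = 0*(135/4) = 0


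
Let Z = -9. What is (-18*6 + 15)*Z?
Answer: 837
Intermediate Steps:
(-18*6 + 15)*Z = (-18*6 + 15)*(-9) = (-108 + 15)*(-9) = -93*(-9) = 837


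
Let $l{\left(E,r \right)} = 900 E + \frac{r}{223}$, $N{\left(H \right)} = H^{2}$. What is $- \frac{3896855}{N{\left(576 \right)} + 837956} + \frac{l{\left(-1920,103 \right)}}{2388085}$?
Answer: $- \frac{2525991764232129}{622932535838060} \approx -4.055$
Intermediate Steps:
$l{\left(E,r \right)} = 900 E + \frac{r}{223}$
$- \frac{3896855}{N{\left(576 \right)} + 837956} + \frac{l{\left(-1920,103 \right)}}{2388085} = - \frac{3896855}{576^{2} + 837956} + \frac{900 \left(-1920\right) + \frac{1}{223} \cdot 103}{2388085} = - \frac{3896855}{331776 + 837956} + \left(-1728000 + \frac{103}{223}\right) \frac{1}{2388085} = - \frac{3896855}{1169732} - \frac{385343897}{532542955} = - \frac{2525991764232129}{622932535838060}$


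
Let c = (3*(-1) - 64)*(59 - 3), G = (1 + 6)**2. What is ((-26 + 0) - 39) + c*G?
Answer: -183913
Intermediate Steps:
G = 49 (G = 7**2 = 49)
c = -3752 (c = (-3 - 64)*56 = -67*56 = -3752)
((-26 + 0) - 39) + c*G = ((-26 + 0) - 39) - 3752*49 = (-26 - 39) - 183848 = -65 - 183848 = -183913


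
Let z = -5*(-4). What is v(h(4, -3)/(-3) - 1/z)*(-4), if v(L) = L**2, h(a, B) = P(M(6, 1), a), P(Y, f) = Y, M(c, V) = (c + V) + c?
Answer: -69169/900 ≈ -76.854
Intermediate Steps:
M(c, V) = V + 2*c (M(c, V) = (V + c) + c = V + 2*c)
h(a, B) = 13 (h(a, B) = 1 + 2*6 = 1 + 12 = 13)
z = 20
v(h(4, -3)/(-3) - 1/z)*(-4) = (13/(-3) - 1/20)**2*(-4) = (13*(-1/3) - 1*1/20)**2*(-4) = (-13/3 - 1/20)**2*(-4) = (-263/60)**2*(-4) = (69169/3600)*(-4) = -69169/900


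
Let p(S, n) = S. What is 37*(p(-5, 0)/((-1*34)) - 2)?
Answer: -2331/34 ≈ -68.559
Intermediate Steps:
37*(p(-5, 0)/((-1*34)) - 2) = 37*(-5/((-1*34)) - 2) = 37*(-5/(-34) - 2) = 37*(-5*(-1/34) - 2) = 37*(5/34 - 2) = 37*(-63/34) = -2331/34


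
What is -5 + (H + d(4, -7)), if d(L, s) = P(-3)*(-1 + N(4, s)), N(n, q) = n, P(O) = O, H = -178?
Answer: -192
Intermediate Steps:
d(L, s) = -9 (d(L, s) = -3*(-1 + 4) = -3*3 = -9)
-5 + (H + d(4, -7)) = -5 + (-178 - 9) = -5 - 187 = -192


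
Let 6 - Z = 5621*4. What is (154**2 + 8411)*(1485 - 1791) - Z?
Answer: -9808384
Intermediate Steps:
Z = -22478 (Z = 6 - 5621*4 = 6 - 1*22484 = 6 - 22484 = -22478)
(154**2 + 8411)*(1485 - 1791) - Z = (154**2 + 8411)*(1485 - 1791) - 1*(-22478) = (23716 + 8411)*(-306) + 22478 = 32127*(-306) + 22478 = -9830862 + 22478 = -9808384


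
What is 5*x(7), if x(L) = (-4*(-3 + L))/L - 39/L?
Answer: -275/7 ≈ -39.286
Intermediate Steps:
x(L) = -39/L + (12 - 4*L)/L (x(L) = (12 - 4*L)/L - 39/L = -39/L + (12 - 4*L)/L)
5*x(7) = 5*(-4 - 27/7) = 5*(-55/7) = -275/7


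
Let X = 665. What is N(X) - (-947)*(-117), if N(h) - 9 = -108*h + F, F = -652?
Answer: -183262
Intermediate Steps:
N(h) = -643 - 108*h (N(h) = 9 + (-108*h - 652) = 9 + (-652 - 108*h) = -643 - 108*h)
N(X) - (-947)*(-117) = (-643 - 108*665) - (-947)*(-117) = (-643 - 71820) - 1*110799 = -72463 - 110799 = -183262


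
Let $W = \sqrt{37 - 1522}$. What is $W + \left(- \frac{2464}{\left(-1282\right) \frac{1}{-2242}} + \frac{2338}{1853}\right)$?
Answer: $- \frac{5116754174}{1187773} + 3 i \sqrt{165} \approx -4307.9 + 38.536 i$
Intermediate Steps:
$W = 3 i \sqrt{165}$ ($W = \sqrt{-1485} = 3 i \sqrt{165} \approx 38.536 i$)
$W + \left(- \frac{2464}{\left(-1282\right) \frac{1}{-2242}} + \frac{2338}{1853}\right) = 3 i \sqrt{165} + \left(- \frac{2464}{\left(-1282\right) \frac{1}{-2242}} + \frac{2338}{1853}\right) = 3 i \sqrt{165} + \left(- \frac{2464}{\left(-1282\right) \left(- \frac{1}{2242}\right)} + 2338 \cdot \frac{1}{1853}\right) = 3 i \sqrt{165} + \left(- \frac{2464}{\frac{641}{1121}} + \frac{2338}{1853}\right) = 3 i \sqrt{165} + \left(\left(-2464\right) \frac{1121}{641} + \frac{2338}{1853}\right) = 3 i \sqrt{165} + \left(- \frac{2762144}{641} + \frac{2338}{1853}\right) = 3 i \sqrt{165} - \frac{5116754174}{1187773} = - \frac{5116754174}{1187773} + 3 i \sqrt{165}$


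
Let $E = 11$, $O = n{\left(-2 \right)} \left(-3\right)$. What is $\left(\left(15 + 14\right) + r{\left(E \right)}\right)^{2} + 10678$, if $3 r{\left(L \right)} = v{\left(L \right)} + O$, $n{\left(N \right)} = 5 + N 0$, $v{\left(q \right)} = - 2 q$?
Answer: $\frac{98602}{9} \approx 10956.0$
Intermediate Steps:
$n{\left(N \right)} = 5$ ($n{\left(N \right)} = 5 + 0 = 5$)
$O = -15$ ($O = 5 \left(-3\right) = -15$)
$r{\left(L \right)} = -5 - \frac{2 L}{3}$ ($r{\left(L \right)} = \frac{- 2 L - 15}{3} = \frac{-15 - 2 L}{3} = -5 - \frac{2 L}{3}$)
$\left(\left(15 + 14\right) + r{\left(E \right)}\right)^{2} + 10678 = \left(\left(15 + 14\right) - \frac{37}{3}\right)^{2} + 10678 = \left(29 - \frac{37}{3}\right)^{2} + 10678 = \left(\frac{50}{3}\right)^{2} + 10678 = \frac{2500}{9} + 10678 = \frac{98602}{9}$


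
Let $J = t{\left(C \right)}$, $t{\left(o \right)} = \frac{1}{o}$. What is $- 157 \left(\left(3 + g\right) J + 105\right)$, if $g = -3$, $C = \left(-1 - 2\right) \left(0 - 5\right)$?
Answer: $-16485$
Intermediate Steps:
$C = 15$ ($C = \left(-3\right) \left(-5\right) = 15$)
$J = \frac{1}{15} \approx 0.066667$
$- 157 \left(\left(3 + g\right) J + 105\right) = - 157 \left(\left(3 - 3\right) \frac{1}{15} + 105\right) = - 157 \left(0 \cdot \frac{1}{15} + 105\right) = - 157 \left(0 + 105\right) = \left(-157\right) 105 = -16485$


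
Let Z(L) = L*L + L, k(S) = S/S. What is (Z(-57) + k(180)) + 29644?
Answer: 32837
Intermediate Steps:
k(S) = 1
Z(L) = L + L² (Z(L) = L² + L = L + L²)
(Z(-57) + k(180)) + 29644 = (-57*(1 - 57) + 1) + 29644 = (-57*(-56) + 1) + 29644 = (3192 + 1) + 29644 = 3193 + 29644 = 32837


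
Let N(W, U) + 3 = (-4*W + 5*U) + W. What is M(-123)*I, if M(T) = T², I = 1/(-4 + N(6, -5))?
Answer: -15129/50 ≈ -302.58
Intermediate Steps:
N(W, U) = -3 - 3*W + 5*U (N(W, U) = -3 + ((-4*W + 5*U) + W) = -3 + (-3*W + 5*U) = -3 - 3*W + 5*U)
I = -1/50 (I = 1/(-4 + (-3 - 3*6 + 5*(-5))) = 1/(-4 + (-3 - 18 - 25)) = 1/(-4 - 46) = 1/(-50) = -1/50 ≈ -0.020000)
M(-123)*I = (-123)²*(-1/50) = 15129*(-1/50) = -15129/50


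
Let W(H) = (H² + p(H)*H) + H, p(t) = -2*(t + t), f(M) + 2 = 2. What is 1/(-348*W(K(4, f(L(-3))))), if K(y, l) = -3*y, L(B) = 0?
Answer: 1/154512 ≈ 6.4720e-6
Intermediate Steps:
f(M) = 0 (f(M) = -2 + 2 = 0)
p(t) = -4*t
W(H) = H - 3*H² (W(H) = (H² + (-4*H)*H) + H = (H² - 4*H²) + H = -3*H² + H = H - 3*H²)
1/(-348*W(K(4, f(L(-3))))) = 1/(-348*(-3*4)*(1 - (-9)*4)) = 1/(-(-4176)*(1 - 3*(-12))) = 1/(-(-4176)*(1 + 36)) = 1/(-(-4176)*37) = 1/(-348*(-444)) = 1/154512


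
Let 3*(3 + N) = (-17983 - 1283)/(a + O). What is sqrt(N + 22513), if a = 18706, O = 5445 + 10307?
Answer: sqrt(6681777984591)/17229 ≈ 150.03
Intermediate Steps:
O = 15752
N = -54898/17229 (N = -3 + ((-17983 - 1283)/(18706 + 15752))/3 = -3 + (-19266/34458)/3 = -3 + (-19266*1/34458)/3 = -3 + (1/3)*(-3211/5743) = -3 - 3211/17229 = -54898/17229 ≈ -3.1864)
sqrt(N + 22513) = sqrt(-54898/17229 + 22513) = sqrt(387821579/17229) = sqrt(6681777984591)/17229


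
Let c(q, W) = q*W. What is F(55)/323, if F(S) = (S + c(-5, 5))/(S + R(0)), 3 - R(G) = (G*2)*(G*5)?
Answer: 15/9367 ≈ 0.0016014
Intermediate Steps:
c(q, W) = W*q
R(G) = 3 - 10*G**2 (R(G) = 3 - G*2*G*5 = 3 - 2*G*5*G = 3 - 10*G**2)
F(S) = (-25 + S)/(3 + S) (F(S) = (S + 5*(-5))/(S + (3 - 10*0**2)) = (S - 25)/(S + (3 - 10*0)) = (-25 + S)/(S + (3 + 0)) = (-25 + S)/(S + 3) = (-25 + S)/(3 + S))
F(55)/323 = ((-25 + 55)/(3 + 55))/323 = (30/58)/323 = ((1/58)*30)/323 = (1/323)*(15/29) = 15/9367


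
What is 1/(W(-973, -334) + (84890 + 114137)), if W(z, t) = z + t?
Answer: 1/197720 ≈ 5.0577e-6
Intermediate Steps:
W(z, t) = t + z
1/(W(-973, -334) + (84890 + 114137)) = 1/((-334 - 973) + (84890 + 114137)) = 1/(-1307 + 199027) = 1/197720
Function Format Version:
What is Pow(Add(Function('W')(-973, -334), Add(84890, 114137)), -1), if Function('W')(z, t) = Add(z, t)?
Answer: Rational(1, 197720) ≈ 5.0577e-6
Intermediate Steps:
Function('W')(z, t) = Add(t, z)
Pow(Add(Function('W')(-973, -334), Add(84890, 114137)), -1) = Pow(Add(Add(-334, -973), Add(84890, 114137)), -1) = Pow(Add(-1307, 199027), -1) = Pow(197720, -1) = Rational(1, 197720)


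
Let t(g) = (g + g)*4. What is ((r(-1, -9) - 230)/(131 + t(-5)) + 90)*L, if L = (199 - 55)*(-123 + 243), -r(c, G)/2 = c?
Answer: 137583360/91 ≈ 1.5119e+6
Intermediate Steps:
r(c, G) = -2*c
t(g) = 8*g (t(g) = (2*g)*4 = 8*g)
L = 17280 (L = 144*120 = 17280)
((r(-1, -9) - 230)/(131 + t(-5)) + 90)*L = ((-2*(-1) - 230)/(131 + 8*(-5)) + 90)*17280 = ((2 - 230)/(131 - 40) + 90)*17280 = (-228/91 + 90)*17280 = (7962/91)*17280 = 137583360/91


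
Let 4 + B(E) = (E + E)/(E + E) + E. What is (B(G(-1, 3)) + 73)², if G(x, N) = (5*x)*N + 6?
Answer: 3721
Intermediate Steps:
G(x, N) = 6 + 5*N*x (G(x, N) = 5*N*x + 6 = 6 + 5*N*x)
B(E) = -3 + E (B(E) = -4 + ((E + E)/(E + E) + E) = -4 + ((2*E)/((2*E)) + E) = -4 + ((2*E)*(1/(2*E)) + E) = -4 + (1 + E) = -3 + E)
(B(G(-1, 3)) + 73)² = ((-3 + (6 + 5*3*(-1))) + 73)² = ((-3 + (6 - 15)) + 73)² = ((-3 - 9) + 73)² = (-12 + 73)² = 61² = 3721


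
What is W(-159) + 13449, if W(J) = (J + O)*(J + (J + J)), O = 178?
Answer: 4386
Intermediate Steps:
W(J) = 3*J*(178 + J) (W(J) = (J + 178)*(J + (J + J)) = (178 + J)*(J + 2*J) = (178 + J)*(3*J) = 3*J*(178 + J))
W(-159) + 13449 = 3*(-159)*(178 - 159) + 13449 = 3*(-159)*19 + 13449 = -9063 + 13449 = 4386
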